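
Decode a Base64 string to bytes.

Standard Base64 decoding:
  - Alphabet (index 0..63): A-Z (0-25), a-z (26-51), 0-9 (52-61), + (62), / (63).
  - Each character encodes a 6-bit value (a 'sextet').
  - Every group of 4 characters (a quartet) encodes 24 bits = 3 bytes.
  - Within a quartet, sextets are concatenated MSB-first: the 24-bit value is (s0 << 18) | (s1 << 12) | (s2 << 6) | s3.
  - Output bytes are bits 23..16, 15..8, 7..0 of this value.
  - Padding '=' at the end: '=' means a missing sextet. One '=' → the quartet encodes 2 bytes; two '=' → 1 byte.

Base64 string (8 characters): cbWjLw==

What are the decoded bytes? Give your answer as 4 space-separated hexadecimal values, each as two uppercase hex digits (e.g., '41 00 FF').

After char 0 ('c'=28): chars_in_quartet=1 acc=0x1C bytes_emitted=0
After char 1 ('b'=27): chars_in_quartet=2 acc=0x71B bytes_emitted=0
After char 2 ('W'=22): chars_in_quartet=3 acc=0x1C6D6 bytes_emitted=0
After char 3 ('j'=35): chars_in_quartet=4 acc=0x71B5A3 -> emit 71 B5 A3, reset; bytes_emitted=3
After char 4 ('L'=11): chars_in_quartet=1 acc=0xB bytes_emitted=3
After char 5 ('w'=48): chars_in_quartet=2 acc=0x2F0 bytes_emitted=3
Padding '==': partial quartet acc=0x2F0 -> emit 2F; bytes_emitted=4

Answer: 71 B5 A3 2F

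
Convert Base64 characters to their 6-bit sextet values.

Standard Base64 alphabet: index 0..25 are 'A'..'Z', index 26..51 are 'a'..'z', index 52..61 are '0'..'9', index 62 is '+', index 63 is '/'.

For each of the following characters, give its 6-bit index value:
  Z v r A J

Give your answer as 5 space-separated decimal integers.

Answer: 25 47 43 0 9

Derivation:
'Z': A..Z range, ord('Z') − ord('A') = 25
'v': a..z range, 26 + ord('v') − ord('a') = 47
'r': a..z range, 26 + ord('r') − ord('a') = 43
'A': A..Z range, ord('A') − ord('A') = 0
'J': A..Z range, ord('J') − ord('A') = 9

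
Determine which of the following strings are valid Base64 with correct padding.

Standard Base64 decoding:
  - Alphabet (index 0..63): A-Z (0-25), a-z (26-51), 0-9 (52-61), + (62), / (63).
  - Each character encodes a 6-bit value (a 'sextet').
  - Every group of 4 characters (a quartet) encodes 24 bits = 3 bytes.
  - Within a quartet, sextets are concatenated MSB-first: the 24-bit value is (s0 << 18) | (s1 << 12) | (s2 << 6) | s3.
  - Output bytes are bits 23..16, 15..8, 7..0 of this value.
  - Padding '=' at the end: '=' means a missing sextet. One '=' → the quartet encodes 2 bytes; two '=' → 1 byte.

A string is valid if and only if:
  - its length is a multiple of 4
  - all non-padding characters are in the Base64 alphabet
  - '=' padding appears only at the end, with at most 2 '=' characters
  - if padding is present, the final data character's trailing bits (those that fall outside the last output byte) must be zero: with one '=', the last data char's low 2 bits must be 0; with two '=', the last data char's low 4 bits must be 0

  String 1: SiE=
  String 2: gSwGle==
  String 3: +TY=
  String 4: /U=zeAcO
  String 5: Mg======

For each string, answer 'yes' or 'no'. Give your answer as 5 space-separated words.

Answer: yes no yes no no

Derivation:
String 1: 'SiE=' → valid
String 2: 'gSwGle==' → invalid (bad trailing bits)
String 3: '+TY=' → valid
String 4: '/U=zeAcO' → invalid (bad char(s): ['=']; '=' in middle)
String 5: 'Mg======' → invalid (6 pad chars (max 2))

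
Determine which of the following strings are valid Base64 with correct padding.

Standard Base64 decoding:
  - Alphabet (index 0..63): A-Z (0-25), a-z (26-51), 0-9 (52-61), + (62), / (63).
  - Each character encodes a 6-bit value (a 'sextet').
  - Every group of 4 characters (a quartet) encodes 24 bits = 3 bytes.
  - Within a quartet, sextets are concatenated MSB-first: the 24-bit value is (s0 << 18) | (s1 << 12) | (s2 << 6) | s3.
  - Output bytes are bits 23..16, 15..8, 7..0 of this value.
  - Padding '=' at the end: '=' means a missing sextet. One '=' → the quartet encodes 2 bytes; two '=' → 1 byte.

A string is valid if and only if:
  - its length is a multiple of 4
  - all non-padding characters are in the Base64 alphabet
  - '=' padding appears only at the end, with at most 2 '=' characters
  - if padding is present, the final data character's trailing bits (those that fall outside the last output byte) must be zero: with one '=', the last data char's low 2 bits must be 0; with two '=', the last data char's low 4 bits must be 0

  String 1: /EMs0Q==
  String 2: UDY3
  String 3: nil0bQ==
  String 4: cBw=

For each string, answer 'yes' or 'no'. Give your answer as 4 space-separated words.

Answer: yes yes yes yes

Derivation:
String 1: '/EMs0Q==' → valid
String 2: 'UDY3' → valid
String 3: 'nil0bQ==' → valid
String 4: 'cBw=' → valid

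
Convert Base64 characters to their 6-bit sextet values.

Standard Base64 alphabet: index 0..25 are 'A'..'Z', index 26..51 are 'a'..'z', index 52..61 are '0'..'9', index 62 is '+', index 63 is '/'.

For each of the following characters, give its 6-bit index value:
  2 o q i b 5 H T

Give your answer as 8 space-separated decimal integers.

Answer: 54 40 42 34 27 57 7 19

Derivation:
'2': 0..9 range, 52 + ord('2') − ord('0') = 54
'o': a..z range, 26 + ord('o') − ord('a') = 40
'q': a..z range, 26 + ord('q') − ord('a') = 42
'i': a..z range, 26 + ord('i') − ord('a') = 34
'b': a..z range, 26 + ord('b') − ord('a') = 27
'5': 0..9 range, 52 + ord('5') − ord('0') = 57
'H': A..Z range, ord('H') − ord('A') = 7
'T': A..Z range, ord('T') − ord('A') = 19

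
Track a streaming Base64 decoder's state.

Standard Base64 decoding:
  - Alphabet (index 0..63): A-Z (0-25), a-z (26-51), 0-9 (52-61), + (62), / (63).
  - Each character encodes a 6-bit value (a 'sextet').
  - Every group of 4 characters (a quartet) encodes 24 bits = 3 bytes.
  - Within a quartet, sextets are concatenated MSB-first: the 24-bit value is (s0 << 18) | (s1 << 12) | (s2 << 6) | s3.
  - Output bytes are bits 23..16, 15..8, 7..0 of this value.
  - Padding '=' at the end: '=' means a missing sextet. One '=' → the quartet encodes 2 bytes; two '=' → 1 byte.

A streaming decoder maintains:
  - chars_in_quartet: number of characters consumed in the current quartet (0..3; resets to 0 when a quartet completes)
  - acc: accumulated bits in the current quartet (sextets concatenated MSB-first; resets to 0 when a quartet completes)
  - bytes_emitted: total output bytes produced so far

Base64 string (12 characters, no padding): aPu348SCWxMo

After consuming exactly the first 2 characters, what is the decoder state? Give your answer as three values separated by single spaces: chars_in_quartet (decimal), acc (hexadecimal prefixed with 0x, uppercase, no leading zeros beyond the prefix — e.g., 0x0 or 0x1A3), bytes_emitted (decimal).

After char 0 ('a'=26): chars_in_quartet=1 acc=0x1A bytes_emitted=0
After char 1 ('P'=15): chars_in_quartet=2 acc=0x68F bytes_emitted=0

Answer: 2 0x68F 0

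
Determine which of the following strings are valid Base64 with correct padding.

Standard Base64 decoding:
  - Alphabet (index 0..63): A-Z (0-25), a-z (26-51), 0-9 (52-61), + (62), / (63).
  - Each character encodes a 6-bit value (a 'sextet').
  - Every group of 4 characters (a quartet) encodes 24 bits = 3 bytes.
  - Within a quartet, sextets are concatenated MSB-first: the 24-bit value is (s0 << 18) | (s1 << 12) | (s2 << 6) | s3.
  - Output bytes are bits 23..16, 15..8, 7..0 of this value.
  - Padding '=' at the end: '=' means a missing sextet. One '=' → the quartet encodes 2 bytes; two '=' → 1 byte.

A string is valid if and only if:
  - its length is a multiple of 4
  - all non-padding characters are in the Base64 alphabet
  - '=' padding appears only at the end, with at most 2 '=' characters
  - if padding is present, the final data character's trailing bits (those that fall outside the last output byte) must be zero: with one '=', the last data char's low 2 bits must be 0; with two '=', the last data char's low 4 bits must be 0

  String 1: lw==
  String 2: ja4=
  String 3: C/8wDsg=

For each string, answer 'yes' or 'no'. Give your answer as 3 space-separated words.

String 1: 'lw==' → valid
String 2: 'ja4=' → valid
String 3: 'C/8wDsg=' → valid

Answer: yes yes yes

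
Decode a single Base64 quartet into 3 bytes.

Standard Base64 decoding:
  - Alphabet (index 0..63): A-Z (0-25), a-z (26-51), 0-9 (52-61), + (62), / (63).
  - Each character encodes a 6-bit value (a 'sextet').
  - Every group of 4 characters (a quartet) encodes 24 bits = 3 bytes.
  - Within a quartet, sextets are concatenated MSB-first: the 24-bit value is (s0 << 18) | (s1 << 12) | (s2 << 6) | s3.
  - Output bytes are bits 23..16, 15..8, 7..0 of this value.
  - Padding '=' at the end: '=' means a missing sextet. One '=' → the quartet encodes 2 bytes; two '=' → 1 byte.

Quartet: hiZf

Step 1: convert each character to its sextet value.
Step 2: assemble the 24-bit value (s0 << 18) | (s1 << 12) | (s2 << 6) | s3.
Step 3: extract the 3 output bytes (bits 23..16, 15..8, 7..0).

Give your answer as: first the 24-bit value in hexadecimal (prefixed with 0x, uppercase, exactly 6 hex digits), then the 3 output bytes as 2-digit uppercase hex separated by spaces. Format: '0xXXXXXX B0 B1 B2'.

Answer: 0x86265F 86 26 5F

Derivation:
Sextets: h=33, i=34, Z=25, f=31
24-bit: (33<<18) | (34<<12) | (25<<6) | 31
      = 0x840000 | 0x022000 | 0x000640 | 0x00001F
      = 0x86265F
Bytes: (v>>16)&0xFF=86, (v>>8)&0xFF=26, v&0xFF=5F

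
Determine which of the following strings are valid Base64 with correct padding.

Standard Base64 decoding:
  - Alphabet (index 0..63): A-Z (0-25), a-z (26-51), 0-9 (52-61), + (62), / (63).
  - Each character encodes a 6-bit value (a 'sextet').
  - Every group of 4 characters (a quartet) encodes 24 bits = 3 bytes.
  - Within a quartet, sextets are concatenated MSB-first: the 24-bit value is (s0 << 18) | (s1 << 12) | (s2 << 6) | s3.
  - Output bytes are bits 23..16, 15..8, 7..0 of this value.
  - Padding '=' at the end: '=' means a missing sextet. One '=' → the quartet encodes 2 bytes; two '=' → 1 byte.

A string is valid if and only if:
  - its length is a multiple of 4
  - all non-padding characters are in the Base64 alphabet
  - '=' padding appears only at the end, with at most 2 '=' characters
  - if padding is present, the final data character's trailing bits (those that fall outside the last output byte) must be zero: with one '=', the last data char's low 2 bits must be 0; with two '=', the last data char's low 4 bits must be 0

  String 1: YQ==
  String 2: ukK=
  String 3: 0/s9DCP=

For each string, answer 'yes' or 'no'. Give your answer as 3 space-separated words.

Answer: yes no no

Derivation:
String 1: 'YQ==' → valid
String 2: 'ukK=' → invalid (bad trailing bits)
String 3: '0/s9DCP=' → invalid (bad trailing bits)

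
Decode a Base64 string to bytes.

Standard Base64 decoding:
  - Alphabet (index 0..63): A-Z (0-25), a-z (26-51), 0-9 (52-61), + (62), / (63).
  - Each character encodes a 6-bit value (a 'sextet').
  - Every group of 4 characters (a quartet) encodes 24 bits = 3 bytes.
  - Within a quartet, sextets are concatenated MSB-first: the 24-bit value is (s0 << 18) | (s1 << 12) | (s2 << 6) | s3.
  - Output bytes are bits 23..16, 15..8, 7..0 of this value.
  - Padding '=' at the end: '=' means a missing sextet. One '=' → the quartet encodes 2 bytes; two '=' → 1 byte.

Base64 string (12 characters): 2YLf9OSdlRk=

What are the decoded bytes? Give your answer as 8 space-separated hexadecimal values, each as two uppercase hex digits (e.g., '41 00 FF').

After char 0 ('2'=54): chars_in_quartet=1 acc=0x36 bytes_emitted=0
After char 1 ('Y'=24): chars_in_quartet=2 acc=0xD98 bytes_emitted=0
After char 2 ('L'=11): chars_in_quartet=3 acc=0x3660B bytes_emitted=0
After char 3 ('f'=31): chars_in_quartet=4 acc=0xD982DF -> emit D9 82 DF, reset; bytes_emitted=3
After char 4 ('9'=61): chars_in_quartet=1 acc=0x3D bytes_emitted=3
After char 5 ('O'=14): chars_in_quartet=2 acc=0xF4E bytes_emitted=3
After char 6 ('S'=18): chars_in_quartet=3 acc=0x3D392 bytes_emitted=3
After char 7 ('d'=29): chars_in_quartet=4 acc=0xF4E49D -> emit F4 E4 9D, reset; bytes_emitted=6
After char 8 ('l'=37): chars_in_quartet=1 acc=0x25 bytes_emitted=6
After char 9 ('R'=17): chars_in_quartet=2 acc=0x951 bytes_emitted=6
After char 10 ('k'=36): chars_in_quartet=3 acc=0x25464 bytes_emitted=6
Padding '=': partial quartet acc=0x25464 -> emit 95 19; bytes_emitted=8

Answer: D9 82 DF F4 E4 9D 95 19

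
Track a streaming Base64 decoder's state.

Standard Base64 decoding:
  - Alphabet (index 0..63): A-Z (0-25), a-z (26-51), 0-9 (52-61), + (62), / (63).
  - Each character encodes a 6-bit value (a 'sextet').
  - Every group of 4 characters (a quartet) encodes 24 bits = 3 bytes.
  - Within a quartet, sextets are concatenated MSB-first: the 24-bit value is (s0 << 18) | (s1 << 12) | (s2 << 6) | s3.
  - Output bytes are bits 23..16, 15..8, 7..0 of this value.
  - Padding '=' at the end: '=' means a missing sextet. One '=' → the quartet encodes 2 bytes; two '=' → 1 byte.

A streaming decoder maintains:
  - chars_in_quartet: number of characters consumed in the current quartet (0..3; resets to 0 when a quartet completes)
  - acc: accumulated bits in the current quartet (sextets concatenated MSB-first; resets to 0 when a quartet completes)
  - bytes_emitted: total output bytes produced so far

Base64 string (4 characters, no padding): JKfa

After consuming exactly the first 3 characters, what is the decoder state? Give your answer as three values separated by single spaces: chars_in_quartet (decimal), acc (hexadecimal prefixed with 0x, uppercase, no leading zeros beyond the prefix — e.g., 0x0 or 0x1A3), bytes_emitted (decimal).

Answer: 3 0x929F 0

Derivation:
After char 0 ('J'=9): chars_in_quartet=1 acc=0x9 bytes_emitted=0
After char 1 ('K'=10): chars_in_quartet=2 acc=0x24A bytes_emitted=0
After char 2 ('f'=31): chars_in_quartet=3 acc=0x929F bytes_emitted=0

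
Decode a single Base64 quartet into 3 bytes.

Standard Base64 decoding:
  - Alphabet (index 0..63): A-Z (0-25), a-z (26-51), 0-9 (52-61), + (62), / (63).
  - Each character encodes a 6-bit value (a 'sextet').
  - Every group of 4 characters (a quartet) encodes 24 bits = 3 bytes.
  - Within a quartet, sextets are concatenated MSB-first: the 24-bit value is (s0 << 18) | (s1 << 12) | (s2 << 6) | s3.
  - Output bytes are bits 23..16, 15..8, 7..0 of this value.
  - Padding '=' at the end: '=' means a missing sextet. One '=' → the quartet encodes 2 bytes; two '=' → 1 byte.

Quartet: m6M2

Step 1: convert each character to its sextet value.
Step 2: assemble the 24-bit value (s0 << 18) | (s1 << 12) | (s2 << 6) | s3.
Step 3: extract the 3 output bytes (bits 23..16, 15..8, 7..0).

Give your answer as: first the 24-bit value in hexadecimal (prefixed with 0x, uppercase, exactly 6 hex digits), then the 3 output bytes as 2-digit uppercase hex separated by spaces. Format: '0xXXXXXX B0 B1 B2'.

Sextets: m=38, 6=58, M=12, 2=54
24-bit: (38<<18) | (58<<12) | (12<<6) | 54
      = 0x980000 | 0x03A000 | 0x000300 | 0x000036
      = 0x9BA336
Bytes: (v>>16)&0xFF=9B, (v>>8)&0xFF=A3, v&0xFF=36

Answer: 0x9BA336 9B A3 36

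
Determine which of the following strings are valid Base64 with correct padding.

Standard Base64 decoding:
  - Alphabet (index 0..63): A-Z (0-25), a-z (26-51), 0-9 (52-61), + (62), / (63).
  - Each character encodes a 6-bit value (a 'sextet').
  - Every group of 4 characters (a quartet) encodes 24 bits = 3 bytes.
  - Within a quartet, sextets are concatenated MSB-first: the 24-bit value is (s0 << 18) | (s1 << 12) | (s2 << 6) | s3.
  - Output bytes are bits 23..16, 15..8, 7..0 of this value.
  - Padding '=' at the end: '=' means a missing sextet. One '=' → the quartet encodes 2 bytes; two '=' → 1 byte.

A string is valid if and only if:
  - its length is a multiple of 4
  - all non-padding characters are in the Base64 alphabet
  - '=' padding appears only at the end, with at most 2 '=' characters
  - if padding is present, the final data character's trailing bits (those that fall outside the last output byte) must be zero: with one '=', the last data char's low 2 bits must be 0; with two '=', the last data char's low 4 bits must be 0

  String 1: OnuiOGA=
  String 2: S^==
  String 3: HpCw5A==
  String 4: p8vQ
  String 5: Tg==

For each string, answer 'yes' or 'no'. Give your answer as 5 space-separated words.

String 1: 'OnuiOGA=' → valid
String 2: 'S^==' → invalid (bad char(s): ['^'])
String 3: 'HpCw5A==' → valid
String 4: 'p8vQ' → valid
String 5: 'Tg==' → valid

Answer: yes no yes yes yes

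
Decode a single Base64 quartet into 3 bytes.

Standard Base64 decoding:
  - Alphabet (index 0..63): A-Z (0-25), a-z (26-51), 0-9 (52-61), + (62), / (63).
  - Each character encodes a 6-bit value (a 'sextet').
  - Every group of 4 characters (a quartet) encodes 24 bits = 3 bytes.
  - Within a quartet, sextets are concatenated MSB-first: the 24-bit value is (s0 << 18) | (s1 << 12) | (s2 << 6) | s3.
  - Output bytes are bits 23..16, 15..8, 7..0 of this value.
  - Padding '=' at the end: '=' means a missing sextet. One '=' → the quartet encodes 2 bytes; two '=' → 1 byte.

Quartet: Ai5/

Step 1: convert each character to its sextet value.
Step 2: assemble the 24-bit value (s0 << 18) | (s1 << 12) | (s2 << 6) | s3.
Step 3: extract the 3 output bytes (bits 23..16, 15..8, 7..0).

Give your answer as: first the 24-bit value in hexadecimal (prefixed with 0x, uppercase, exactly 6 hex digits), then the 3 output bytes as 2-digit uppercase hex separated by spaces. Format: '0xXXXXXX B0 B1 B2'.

Sextets: A=0, i=34, 5=57, /=63
24-bit: (0<<18) | (34<<12) | (57<<6) | 63
      = 0x000000 | 0x022000 | 0x000E40 | 0x00003F
      = 0x022E7F
Bytes: (v>>16)&0xFF=02, (v>>8)&0xFF=2E, v&0xFF=7F

Answer: 0x022E7F 02 2E 7F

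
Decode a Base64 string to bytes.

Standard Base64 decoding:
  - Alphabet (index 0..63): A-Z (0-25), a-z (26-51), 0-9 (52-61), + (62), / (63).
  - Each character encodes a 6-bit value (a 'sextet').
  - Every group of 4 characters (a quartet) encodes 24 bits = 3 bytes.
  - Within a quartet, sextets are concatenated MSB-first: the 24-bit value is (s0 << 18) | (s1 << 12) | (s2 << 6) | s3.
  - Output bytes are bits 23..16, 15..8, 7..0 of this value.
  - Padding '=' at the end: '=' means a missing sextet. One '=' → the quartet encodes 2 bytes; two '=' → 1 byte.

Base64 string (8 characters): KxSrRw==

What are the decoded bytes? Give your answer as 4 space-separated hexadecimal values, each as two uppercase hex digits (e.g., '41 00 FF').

After char 0 ('K'=10): chars_in_quartet=1 acc=0xA bytes_emitted=0
After char 1 ('x'=49): chars_in_quartet=2 acc=0x2B1 bytes_emitted=0
After char 2 ('S'=18): chars_in_quartet=3 acc=0xAC52 bytes_emitted=0
After char 3 ('r'=43): chars_in_quartet=4 acc=0x2B14AB -> emit 2B 14 AB, reset; bytes_emitted=3
After char 4 ('R'=17): chars_in_quartet=1 acc=0x11 bytes_emitted=3
After char 5 ('w'=48): chars_in_quartet=2 acc=0x470 bytes_emitted=3
Padding '==': partial quartet acc=0x470 -> emit 47; bytes_emitted=4

Answer: 2B 14 AB 47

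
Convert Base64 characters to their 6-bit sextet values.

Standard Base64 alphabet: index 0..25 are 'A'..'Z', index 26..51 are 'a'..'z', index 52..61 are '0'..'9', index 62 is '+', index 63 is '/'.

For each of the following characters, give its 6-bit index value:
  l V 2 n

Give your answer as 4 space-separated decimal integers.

'l': a..z range, 26 + ord('l') − ord('a') = 37
'V': A..Z range, ord('V') − ord('A') = 21
'2': 0..9 range, 52 + ord('2') − ord('0') = 54
'n': a..z range, 26 + ord('n') − ord('a') = 39

Answer: 37 21 54 39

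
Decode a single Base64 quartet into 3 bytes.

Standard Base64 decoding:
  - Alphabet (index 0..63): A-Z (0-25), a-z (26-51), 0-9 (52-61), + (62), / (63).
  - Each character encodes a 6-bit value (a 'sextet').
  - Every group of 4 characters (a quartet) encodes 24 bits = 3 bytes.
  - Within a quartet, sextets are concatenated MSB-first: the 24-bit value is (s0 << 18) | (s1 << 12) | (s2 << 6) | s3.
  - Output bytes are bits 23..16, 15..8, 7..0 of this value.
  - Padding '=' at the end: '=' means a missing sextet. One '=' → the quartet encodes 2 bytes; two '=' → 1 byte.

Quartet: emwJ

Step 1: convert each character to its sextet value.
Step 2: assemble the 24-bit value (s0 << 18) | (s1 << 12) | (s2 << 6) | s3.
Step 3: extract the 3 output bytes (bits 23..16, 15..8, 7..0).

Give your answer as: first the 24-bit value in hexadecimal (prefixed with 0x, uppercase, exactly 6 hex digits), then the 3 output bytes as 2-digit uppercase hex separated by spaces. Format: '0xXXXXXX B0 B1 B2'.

Sextets: e=30, m=38, w=48, J=9
24-bit: (30<<18) | (38<<12) | (48<<6) | 9
      = 0x780000 | 0x026000 | 0x000C00 | 0x000009
      = 0x7A6C09
Bytes: (v>>16)&0xFF=7A, (v>>8)&0xFF=6C, v&0xFF=09

Answer: 0x7A6C09 7A 6C 09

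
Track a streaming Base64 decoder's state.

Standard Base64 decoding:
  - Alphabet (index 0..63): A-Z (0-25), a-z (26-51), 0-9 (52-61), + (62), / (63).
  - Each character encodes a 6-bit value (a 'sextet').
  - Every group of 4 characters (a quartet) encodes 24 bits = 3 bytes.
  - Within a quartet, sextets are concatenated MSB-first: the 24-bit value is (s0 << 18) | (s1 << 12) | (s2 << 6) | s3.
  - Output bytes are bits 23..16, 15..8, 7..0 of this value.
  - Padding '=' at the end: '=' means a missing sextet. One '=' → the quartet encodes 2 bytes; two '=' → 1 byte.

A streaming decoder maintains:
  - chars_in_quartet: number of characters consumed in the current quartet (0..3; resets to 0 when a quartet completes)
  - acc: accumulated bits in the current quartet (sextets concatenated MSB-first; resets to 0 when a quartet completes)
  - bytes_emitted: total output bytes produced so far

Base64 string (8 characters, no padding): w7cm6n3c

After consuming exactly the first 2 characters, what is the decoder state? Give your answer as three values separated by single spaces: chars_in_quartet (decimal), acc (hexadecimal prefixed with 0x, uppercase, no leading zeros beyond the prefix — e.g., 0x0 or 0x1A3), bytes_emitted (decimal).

After char 0 ('w'=48): chars_in_quartet=1 acc=0x30 bytes_emitted=0
After char 1 ('7'=59): chars_in_quartet=2 acc=0xC3B bytes_emitted=0

Answer: 2 0xC3B 0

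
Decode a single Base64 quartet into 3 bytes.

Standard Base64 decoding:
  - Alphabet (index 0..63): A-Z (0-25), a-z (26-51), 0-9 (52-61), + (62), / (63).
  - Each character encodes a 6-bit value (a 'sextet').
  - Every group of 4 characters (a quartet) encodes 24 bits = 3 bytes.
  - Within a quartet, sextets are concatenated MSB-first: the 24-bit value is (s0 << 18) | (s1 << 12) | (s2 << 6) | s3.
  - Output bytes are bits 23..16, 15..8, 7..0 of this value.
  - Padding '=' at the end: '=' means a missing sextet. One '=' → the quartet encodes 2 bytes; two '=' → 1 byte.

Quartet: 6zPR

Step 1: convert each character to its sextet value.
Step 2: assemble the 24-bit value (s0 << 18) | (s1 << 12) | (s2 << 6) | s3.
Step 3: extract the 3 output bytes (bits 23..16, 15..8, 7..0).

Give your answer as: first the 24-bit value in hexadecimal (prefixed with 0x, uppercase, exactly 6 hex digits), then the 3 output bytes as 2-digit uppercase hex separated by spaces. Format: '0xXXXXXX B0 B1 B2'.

Sextets: 6=58, z=51, P=15, R=17
24-bit: (58<<18) | (51<<12) | (15<<6) | 17
      = 0xE80000 | 0x033000 | 0x0003C0 | 0x000011
      = 0xEB33D1
Bytes: (v>>16)&0xFF=EB, (v>>8)&0xFF=33, v&0xFF=D1

Answer: 0xEB33D1 EB 33 D1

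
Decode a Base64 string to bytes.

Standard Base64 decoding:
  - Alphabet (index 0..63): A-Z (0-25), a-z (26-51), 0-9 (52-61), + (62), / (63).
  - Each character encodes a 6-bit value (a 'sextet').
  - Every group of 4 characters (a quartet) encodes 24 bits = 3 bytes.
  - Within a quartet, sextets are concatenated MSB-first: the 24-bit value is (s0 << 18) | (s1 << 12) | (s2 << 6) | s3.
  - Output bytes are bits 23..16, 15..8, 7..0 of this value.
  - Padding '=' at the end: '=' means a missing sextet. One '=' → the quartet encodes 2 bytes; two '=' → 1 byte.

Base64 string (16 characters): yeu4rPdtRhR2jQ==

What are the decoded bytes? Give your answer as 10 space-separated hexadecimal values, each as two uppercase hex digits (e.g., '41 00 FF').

Answer: C9 EB B8 AC F7 6D 46 14 76 8D

Derivation:
After char 0 ('y'=50): chars_in_quartet=1 acc=0x32 bytes_emitted=0
After char 1 ('e'=30): chars_in_quartet=2 acc=0xC9E bytes_emitted=0
After char 2 ('u'=46): chars_in_quartet=3 acc=0x327AE bytes_emitted=0
After char 3 ('4'=56): chars_in_quartet=4 acc=0xC9EBB8 -> emit C9 EB B8, reset; bytes_emitted=3
After char 4 ('r'=43): chars_in_quartet=1 acc=0x2B bytes_emitted=3
After char 5 ('P'=15): chars_in_quartet=2 acc=0xACF bytes_emitted=3
After char 6 ('d'=29): chars_in_quartet=3 acc=0x2B3DD bytes_emitted=3
After char 7 ('t'=45): chars_in_quartet=4 acc=0xACF76D -> emit AC F7 6D, reset; bytes_emitted=6
After char 8 ('R'=17): chars_in_quartet=1 acc=0x11 bytes_emitted=6
After char 9 ('h'=33): chars_in_quartet=2 acc=0x461 bytes_emitted=6
After char 10 ('R'=17): chars_in_quartet=3 acc=0x11851 bytes_emitted=6
After char 11 ('2'=54): chars_in_quartet=4 acc=0x461476 -> emit 46 14 76, reset; bytes_emitted=9
After char 12 ('j'=35): chars_in_quartet=1 acc=0x23 bytes_emitted=9
After char 13 ('Q'=16): chars_in_quartet=2 acc=0x8D0 bytes_emitted=9
Padding '==': partial quartet acc=0x8D0 -> emit 8D; bytes_emitted=10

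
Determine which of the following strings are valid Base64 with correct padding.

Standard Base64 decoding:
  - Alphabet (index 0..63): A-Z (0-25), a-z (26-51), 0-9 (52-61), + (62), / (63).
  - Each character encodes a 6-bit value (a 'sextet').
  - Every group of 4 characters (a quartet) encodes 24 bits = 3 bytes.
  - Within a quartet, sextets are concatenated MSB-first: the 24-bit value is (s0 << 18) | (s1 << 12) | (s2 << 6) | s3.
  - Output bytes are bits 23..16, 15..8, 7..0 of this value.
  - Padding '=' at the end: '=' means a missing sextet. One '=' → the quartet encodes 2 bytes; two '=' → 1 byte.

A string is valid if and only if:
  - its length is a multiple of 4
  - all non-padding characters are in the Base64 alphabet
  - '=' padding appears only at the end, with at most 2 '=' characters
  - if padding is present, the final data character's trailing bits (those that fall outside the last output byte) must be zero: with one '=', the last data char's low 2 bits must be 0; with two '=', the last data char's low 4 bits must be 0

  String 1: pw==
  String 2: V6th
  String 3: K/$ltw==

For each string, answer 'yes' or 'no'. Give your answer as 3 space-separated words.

String 1: 'pw==' → valid
String 2: 'V6th' → valid
String 3: 'K/$ltw==' → invalid (bad char(s): ['$'])

Answer: yes yes no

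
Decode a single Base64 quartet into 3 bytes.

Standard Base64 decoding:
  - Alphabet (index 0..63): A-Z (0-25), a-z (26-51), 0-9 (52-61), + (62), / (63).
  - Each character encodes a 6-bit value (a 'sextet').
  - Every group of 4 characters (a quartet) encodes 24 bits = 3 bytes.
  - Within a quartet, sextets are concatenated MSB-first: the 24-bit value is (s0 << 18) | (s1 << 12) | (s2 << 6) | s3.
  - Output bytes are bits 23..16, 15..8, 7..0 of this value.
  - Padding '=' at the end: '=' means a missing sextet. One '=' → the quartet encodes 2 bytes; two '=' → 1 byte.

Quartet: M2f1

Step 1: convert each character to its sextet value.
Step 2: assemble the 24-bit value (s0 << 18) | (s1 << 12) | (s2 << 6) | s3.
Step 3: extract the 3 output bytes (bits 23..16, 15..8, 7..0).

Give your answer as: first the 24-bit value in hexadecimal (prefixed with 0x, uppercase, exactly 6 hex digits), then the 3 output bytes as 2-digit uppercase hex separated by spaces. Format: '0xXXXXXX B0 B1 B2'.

Sextets: M=12, 2=54, f=31, 1=53
24-bit: (12<<18) | (54<<12) | (31<<6) | 53
      = 0x300000 | 0x036000 | 0x0007C0 | 0x000035
      = 0x3367F5
Bytes: (v>>16)&0xFF=33, (v>>8)&0xFF=67, v&0xFF=F5

Answer: 0x3367F5 33 67 F5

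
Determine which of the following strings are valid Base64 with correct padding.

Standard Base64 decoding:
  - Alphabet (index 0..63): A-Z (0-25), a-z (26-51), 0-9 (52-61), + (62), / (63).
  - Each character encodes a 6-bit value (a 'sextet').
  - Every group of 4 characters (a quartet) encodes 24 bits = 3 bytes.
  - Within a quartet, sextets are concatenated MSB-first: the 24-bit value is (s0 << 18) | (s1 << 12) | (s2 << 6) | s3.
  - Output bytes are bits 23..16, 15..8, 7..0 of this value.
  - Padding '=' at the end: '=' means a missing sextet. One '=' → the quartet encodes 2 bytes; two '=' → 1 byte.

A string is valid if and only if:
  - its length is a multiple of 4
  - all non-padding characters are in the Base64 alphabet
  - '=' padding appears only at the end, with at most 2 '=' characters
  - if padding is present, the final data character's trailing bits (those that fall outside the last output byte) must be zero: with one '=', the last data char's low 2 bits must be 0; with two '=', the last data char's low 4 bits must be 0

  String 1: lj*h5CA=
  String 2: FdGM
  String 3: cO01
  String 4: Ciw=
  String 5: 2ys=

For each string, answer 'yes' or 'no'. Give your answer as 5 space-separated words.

String 1: 'lj*h5CA=' → invalid (bad char(s): ['*'])
String 2: 'FdGM' → valid
String 3: 'cO01' → valid
String 4: 'Ciw=' → valid
String 5: '2ys=' → valid

Answer: no yes yes yes yes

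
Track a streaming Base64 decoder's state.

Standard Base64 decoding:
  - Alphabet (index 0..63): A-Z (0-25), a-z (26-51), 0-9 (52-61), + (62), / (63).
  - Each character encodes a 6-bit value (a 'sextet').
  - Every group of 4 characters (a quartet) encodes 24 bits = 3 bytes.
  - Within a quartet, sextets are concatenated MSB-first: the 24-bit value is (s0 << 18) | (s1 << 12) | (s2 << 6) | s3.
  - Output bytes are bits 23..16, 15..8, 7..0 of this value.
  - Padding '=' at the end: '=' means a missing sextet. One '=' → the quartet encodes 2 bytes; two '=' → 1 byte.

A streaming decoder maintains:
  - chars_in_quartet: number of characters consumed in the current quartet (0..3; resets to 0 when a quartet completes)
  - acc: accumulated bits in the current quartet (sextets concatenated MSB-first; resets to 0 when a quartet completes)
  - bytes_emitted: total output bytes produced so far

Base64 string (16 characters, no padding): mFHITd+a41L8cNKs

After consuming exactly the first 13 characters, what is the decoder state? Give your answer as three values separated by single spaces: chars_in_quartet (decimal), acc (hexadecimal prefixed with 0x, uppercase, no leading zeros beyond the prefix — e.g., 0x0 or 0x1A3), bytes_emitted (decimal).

After char 0 ('m'=38): chars_in_quartet=1 acc=0x26 bytes_emitted=0
After char 1 ('F'=5): chars_in_quartet=2 acc=0x985 bytes_emitted=0
After char 2 ('H'=7): chars_in_quartet=3 acc=0x26147 bytes_emitted=0
After char 3 ('I'=8): chars_in_quartet=4 acc=0x9851C8 -> emit 98 51 C8, reset; bytes_emitted=3
After char 4 ('T'=19): chars_in_quartet=1 acc=0x13 bytes_emitted=3
After char 5 ('d'=29): chars_in_quartet=2 acc=0x4DD bytes_emitted=3
After char 6 ('+'=62): chars_in_quartet=3 acc=0x1377E bytes_emitted=3
After char 7 ('a'=26): chars_in_quartet=4 acc=0x4DDF9A -> emit 4D DF 9A, reset; bytes_emitted=6
After char 8 ('4'=56): chars_in_quartet=1 acc=0x38 bytes_emitted=6
After char 9 ('1'=53): chars_in_quartet=2 acc=0xE35 bytes_emitted=6
After char 10 ('L'=11): chars_in_quartet=3 acc=0x38D4B bytes_emitted=6
After char 11 ('8'=60): chars_in_quartet=4 acc=0xE352FC -> emit E3 52 FC, reset; bytes_emitted=9
After char 12 ('c'=28): chars_in_quartet=1 acc=0x1C bytes_emitted=9

Answer: 1 0x1C 9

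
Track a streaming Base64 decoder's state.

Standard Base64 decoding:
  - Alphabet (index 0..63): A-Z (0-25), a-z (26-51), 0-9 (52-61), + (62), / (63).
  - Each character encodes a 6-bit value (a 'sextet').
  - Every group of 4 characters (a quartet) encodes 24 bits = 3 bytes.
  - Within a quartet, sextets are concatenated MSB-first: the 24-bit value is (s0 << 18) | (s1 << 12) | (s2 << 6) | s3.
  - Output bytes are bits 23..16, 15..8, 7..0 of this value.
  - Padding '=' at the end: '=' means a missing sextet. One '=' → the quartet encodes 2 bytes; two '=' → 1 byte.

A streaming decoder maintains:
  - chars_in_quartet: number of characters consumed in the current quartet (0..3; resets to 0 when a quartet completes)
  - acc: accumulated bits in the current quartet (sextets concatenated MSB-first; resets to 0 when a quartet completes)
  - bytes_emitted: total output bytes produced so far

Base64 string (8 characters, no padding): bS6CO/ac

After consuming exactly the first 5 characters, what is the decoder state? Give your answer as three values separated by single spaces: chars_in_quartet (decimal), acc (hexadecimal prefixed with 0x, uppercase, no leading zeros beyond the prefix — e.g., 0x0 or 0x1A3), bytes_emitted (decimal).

After char 0 ('b'=27): chars_in_quartet=1 acc=0x1B bytes_emitted=0
After char 1 ('S'=18): chars_in_quartet=2 acc=0x6D2 bytes_emitted=0
After char 2 ('6'=58): chars_in_quartet=3 acc=0x1B4BA bytes_emitted=0
After char 3 ('C'=2): chars_in_quartet=4 acc=0x6D2E82 -> emit 6D 2E 82, reset; bytes_emitted=3
After char 4 ('O'=14): chars_in_quartet=1 acc=0xE bytes_emitted=3

Answer: 1 0xE 3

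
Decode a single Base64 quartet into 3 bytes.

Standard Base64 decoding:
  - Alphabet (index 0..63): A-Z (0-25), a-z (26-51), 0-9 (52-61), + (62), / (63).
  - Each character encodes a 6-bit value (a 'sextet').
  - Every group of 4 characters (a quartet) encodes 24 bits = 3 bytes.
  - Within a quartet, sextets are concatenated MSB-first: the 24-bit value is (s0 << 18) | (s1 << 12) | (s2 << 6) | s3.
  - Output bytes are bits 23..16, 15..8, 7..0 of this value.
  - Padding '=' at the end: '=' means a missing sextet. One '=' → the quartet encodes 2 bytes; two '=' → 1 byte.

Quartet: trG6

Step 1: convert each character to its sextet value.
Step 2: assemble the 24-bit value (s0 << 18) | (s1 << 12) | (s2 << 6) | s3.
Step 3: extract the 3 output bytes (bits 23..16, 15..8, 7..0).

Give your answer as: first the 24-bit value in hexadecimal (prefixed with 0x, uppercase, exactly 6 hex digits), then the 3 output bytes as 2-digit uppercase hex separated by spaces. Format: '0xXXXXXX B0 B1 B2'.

Sextets: t=45, r=43, G=6, 6=58
24-bit: (45<<18) | (43<<12) | (6<<6) | 58
      = 0xB40000 | 0x02B000 | 0x000180 | 0x00003A
      = 0xB6B1BA
Bytes: (v>>16)&0xFF=B6, (v>>8)&0xFF=B1, v&0xFF=BA

Answer: 0xB6B1BA B6 B1 BA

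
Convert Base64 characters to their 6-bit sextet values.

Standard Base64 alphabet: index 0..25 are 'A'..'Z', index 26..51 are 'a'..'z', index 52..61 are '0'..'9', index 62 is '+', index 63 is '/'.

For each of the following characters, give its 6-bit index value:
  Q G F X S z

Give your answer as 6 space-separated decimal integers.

'Q': A..Z range, ord('Q') − ord('A') = 16
'G': A..Z range, ord('G') − ord('A') = 6
'F': A..Z range, ord('F') − ord('A') = 5
'X': A..Z range, ord('X') − ord('A') = 23
'S': A..Z range, ord('S') − ord('A') = 18
'z': a..z range, 26 + ord('z') − ord('a') = 51

Answer: 16 6 5 23 18 51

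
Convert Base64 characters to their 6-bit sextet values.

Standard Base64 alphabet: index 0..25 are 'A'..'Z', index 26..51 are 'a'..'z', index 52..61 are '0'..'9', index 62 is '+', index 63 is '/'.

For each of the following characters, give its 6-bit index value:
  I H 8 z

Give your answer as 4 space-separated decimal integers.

'I': A..Z range, ord('I') − ord('A') = 8
'H': A..Z range, ord('H') − ord('A') = 7
'8': 0..9 range, 52 + ord('8') − ord('0') = 60
'z': a..z range, 26 + ord('z') − ord('a') = 51

Answer: 8 7 60 51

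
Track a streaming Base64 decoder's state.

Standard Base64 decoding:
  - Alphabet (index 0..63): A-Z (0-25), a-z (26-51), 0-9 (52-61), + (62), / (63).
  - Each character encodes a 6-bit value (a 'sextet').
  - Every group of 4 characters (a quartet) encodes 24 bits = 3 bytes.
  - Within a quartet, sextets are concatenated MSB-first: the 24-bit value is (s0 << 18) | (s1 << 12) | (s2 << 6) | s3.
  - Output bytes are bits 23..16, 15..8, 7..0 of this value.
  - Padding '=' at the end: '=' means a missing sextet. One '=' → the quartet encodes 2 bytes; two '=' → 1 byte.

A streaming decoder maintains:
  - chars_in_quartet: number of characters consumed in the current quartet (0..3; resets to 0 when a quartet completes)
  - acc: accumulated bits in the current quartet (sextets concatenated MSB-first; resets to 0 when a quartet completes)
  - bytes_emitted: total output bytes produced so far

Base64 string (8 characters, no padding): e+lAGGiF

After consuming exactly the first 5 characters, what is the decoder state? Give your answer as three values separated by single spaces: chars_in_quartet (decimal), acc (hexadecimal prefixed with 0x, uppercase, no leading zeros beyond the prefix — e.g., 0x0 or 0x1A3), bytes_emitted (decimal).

After char 0 ('e'=30): chars_in_quartet=1 acc=0x1E bytes_emitted=0
After char 1 ('+'=62): chars_in_quartet=2 acc=0x7BE bytes_emitted=0
After char 2 ('l'=37): chars_in_quartet=3 acc=0x1EFA5 bytes_emitted=0
After char 3 ('A'=0): chars_in_quartet=4 acc=0x7BE940 -> emit 7B E9 40, reset; bytes_emitted=3
After char 4 ('G'=6): chars_in_quartet=1 acc=0x6 bytes_emitted=3

Answer: 1 0x6 3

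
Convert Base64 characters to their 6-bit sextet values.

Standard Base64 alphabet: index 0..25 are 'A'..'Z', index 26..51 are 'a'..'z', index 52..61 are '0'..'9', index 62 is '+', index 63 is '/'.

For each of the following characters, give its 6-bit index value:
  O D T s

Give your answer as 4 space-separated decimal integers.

Answer: 14 3 19 44

Derivation:
'O': A..Z range, ord('O') − ord('A') = 14
'D': A..Z range, ord('D') − ord('A') = 3
'T': A..Z range, ord('T') − ord('A') = 19
's': a..z range, 26 + ord('s') − ord('a') = 44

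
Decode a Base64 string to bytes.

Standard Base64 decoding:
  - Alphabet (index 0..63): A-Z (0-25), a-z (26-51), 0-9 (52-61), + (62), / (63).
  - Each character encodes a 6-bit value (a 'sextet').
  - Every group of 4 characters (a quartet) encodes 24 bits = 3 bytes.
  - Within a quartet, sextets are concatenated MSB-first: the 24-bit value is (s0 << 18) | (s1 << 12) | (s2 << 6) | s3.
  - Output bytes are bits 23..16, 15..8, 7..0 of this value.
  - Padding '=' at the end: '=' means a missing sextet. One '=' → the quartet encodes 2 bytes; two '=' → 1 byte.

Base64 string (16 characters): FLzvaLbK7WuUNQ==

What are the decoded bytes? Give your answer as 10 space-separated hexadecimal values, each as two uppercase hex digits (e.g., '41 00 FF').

Answer: 14 BC EF 68 B6 CA ED 6B 94 35

Derivation:
After char 0 ('F'=5): chars_in_quartet=1 acc=0x5 bytes_emitted=0
After char 1 ('L'=11): chars_in_quartet=2 acc=0x14B bytes_emitted=0
After char 2 ('z'=51): chars_in_quartet=3 acc=0x52F3 bytes_emitted=0
After char 3 ('v'=47): chars_in_quartet=4 acc=0x14BCEF -> emit 14 BC EF, reset; bytes_emitted=3
After char 4 ('a'=26): chars_in_quartet=1 acc=0x1A bytes_emitted=3
After char 5 ('L'=11): chars_in_quartet=2 acc=0x68B bytes_emitted=3
After char 6 ('b'=27): chars_in_quartet=3 acc=0x1A2DB bytes_emitted=3
After char 7 ('K'=10): chars_in_quartet=4 acc=0x68B6CA -> emit 68 B6 CA, reset; bytes_emitted=6
After char 8 ('7'=59): chars_in_quartet=1 acc=0x3B bytes_emitted=6
After char 9 ('W'=22): chars_in_quartet=2 acc=0xED6 bytes_emitted=6
After char 10 ('u'=46): chars_in_quartet=3 acc=0x3B5AE bytes_emitted=6
After char 11 ('U'=20): chars_in_quartet=4 acc=0xED6B94 -> emit ED 6B 94, reset; bytes_emitted=9
After char 12 ('N'=13): chars_in_quartet=1 acc=0xD bytes_emitted=9
After char 13 ('Q'=16): chars_in_quartet=2 acc=0x350 bytes_emitted=9
Padding '==': partial quartet acc=0x350 -> emit 35; bytes_emitted=10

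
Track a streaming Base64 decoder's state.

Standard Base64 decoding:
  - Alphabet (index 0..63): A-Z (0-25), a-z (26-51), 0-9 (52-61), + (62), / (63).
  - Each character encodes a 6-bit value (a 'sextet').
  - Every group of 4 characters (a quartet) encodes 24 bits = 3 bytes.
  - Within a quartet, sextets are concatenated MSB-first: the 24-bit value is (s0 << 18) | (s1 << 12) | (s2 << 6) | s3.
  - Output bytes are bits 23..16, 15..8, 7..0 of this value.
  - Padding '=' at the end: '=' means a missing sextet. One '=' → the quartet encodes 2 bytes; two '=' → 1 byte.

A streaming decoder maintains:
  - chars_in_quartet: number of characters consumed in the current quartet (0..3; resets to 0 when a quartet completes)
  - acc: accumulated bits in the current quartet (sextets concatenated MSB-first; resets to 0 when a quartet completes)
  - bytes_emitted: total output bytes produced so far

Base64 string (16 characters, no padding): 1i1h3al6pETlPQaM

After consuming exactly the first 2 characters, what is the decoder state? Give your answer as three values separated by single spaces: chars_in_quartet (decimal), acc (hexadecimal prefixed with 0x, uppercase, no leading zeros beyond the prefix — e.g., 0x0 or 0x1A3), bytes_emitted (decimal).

After char 0 ('1'=53): chars_in_quartet=1 acc=0x35 bytes_emitted=0
After char 1 ('i'=34): chars_in_quartet=2 acc=0xD62 bytes_emitted=0

Answer: 2 0xD62 0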